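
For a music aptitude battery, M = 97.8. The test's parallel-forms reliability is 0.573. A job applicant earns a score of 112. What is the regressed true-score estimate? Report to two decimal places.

105.94

T̂ = 0.573(112) + 0.427(97.8) = 64.176 + 41.7606 = 105.937 → 105.94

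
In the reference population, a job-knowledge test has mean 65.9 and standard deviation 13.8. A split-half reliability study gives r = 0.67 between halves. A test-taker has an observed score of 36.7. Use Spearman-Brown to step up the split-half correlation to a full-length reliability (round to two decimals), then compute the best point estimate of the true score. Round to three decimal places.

Spearman-Brown: ρ = 2r/(1 + r) = 2(0.67)/(1 + 0.67) = 1.340/1.67 = 0.8024 → 0.80
T̂ = 0.80(36.7) + 0.20(65.9) = 29.360 + 13.180 = 42.5400 → 42.540

42.540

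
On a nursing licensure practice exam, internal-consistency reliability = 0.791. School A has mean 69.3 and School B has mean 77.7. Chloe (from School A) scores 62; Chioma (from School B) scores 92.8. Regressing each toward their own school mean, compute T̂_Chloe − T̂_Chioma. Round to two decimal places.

T̂_Chloe = 0.791(62) + 0.209(69.3) = 63.5257
T̂_Chioma = 0.791(92.8) + 0.209(77.7) = 89.6441
Difference = 63.5257 − 89.6441 = -26.1184

-26.12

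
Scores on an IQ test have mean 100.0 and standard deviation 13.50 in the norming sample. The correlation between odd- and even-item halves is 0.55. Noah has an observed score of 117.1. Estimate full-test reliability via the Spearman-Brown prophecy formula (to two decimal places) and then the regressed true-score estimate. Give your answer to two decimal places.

Spearman-Brown: ρ = 2r/(1 + r) = 2(0.55)/(1 + 0.55) = 1.100/1.55 = 0.7097 → 0.71
T̂ = 0.71(117.1) + 0.29(100.0) = 83.141 + 29.000 = 112.141 → 112.14

112.14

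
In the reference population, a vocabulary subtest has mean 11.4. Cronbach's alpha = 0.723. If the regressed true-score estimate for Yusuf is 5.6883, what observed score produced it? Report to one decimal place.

T̂ = ρX + (1 − ρ)μ  ⇒  X = (T̂ − (1 − ρ)μ) / ρ
X = (5.6883 − 0.277 × 11.4) / 0.723 = (5.6883 − 3.1578) / 0.723 = 2.5305 / 0.723 = 3.500

3.5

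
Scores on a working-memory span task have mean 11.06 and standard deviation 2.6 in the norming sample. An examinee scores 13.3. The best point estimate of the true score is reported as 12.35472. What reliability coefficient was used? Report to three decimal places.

0.578

T̂ = ρX + (1 − ρ)μ  ⇒  T̂ − μ = ρ(X − μ)
ρ = (T̂ − μ)/(X − μ) = (12.35472 − 11.06) / (13.3 − 11.06) = 1.29472 / 2.24 = 0.57800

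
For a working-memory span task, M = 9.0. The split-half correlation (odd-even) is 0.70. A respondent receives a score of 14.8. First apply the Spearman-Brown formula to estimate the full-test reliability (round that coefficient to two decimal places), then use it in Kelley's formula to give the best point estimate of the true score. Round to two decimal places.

Spearman-Brown: ρ = 2r/(1 + r) = 2(0.70)/(1 + 0.70) = 1.400/1.70 = 0.8235 → 0.82
T̂ = 0.82(14.8) + 0.18(9.0) = 12.136 + 1.620 = 13.756 → 13.76

13.76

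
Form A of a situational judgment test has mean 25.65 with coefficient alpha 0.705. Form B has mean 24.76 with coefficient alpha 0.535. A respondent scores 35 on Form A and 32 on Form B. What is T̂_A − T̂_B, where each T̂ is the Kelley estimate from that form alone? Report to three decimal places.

T̂_A = 0.705(35) + 0.295(25.65) = 32.24175
T̂_B = 0.535(32) + 0.465(24.76) = 28.63340
T̂_A − T̂_B = 3.60835

3.608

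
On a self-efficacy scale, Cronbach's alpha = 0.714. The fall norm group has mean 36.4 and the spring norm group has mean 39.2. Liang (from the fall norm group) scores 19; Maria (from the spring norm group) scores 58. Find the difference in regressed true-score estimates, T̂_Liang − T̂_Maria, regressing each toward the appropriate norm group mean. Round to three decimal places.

-28.647

T̂_Liang = 0.714(19) + 0.286(36.4) = 23.97640
T̂_Maria = 0.714(58) + 0.286(39.2) = 52.62320
Difference = 23.97640 − 52.62320 = -28.64680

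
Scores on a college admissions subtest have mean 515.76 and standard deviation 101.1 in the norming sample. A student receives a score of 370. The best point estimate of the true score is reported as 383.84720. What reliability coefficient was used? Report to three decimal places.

0.905

T̂ = ρX + (1 − ρ)μ  ⇒  T̂ − μ = ρ(X − μ)
ρ = (T̂ − μ)/(X − μ) = (383.84720 − 515.76) / (370 − 515.76) = -131.91280 / -145.76 = 0.90500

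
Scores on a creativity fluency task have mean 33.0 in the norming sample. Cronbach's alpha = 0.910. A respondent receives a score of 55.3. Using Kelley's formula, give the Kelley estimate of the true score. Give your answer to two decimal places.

Kelley's formula gives T̂ = 0.910·55.3 + 0.090·33.0 = 50.3230 + 2.9700 = 53.293.

53.29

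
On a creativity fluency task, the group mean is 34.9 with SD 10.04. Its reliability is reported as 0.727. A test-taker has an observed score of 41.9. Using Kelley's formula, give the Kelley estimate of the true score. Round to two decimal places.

39.99

T̂ = ρX + (1 − ρ)μ
  = 0.727 × 41.9 + 0.273 × 34.9
  = 30.4613 + 9.5277
  = 39.989
  ≈ 39.99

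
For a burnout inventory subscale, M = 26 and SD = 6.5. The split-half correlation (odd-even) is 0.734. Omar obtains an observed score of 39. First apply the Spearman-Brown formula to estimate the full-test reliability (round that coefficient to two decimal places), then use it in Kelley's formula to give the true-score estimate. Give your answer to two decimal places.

37.05

Spearman-Brown: ρ = 2r/(1 + r) = 2(0.734)/(1 + 0.734) = 1.4680/1.734 = 0.8466 → 0.85
T̂ = ρX + (1 − ρ)μ
  = 0.85 × 39 + 0.15 × 26
  = 33.15 + 3.90
  = 37.050
  ≈ 37.05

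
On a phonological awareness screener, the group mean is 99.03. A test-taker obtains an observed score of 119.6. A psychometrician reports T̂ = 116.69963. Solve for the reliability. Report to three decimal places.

T̂ = ρX + (1 − ρ)μ  ⇒  T̂ − μ = ρ(X − μ)
ρ = (T̂ − μ)/(X − μ) = (116.69963 − 99.03) / (119.6 − 99.03) = 17.66963 / 20.57 = 0.85900

0.859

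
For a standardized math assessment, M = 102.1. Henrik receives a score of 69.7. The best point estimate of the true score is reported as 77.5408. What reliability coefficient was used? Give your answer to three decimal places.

0.758

T̂ = ρX + (1 − ρ)μ  ⇒  T̂ − μ = ρ(X − μ)
ρ = (T̂ − μ)/(X − μ) = (77.5408 − 102.1) / (69.7 − 102.1) = -24.5592 / -32.4 = 0.75800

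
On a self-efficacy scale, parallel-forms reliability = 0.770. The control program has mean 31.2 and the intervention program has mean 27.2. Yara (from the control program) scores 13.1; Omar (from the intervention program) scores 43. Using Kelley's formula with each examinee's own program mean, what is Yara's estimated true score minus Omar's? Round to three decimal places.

T̂_Yara = 0.770(13.1) + 0.230(31.2) = 17.26300
T̂_Omar = 0.770(43) + 0.230(27.2) = 39.36600
Difference = 17.26300 − 39.36600 = -22.10300

-22.103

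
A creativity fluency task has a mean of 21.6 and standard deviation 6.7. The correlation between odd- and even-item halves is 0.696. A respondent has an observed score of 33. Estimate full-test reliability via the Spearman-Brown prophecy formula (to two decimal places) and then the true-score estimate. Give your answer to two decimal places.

Spearman-Brown: ρ = 2r/(1 + r) = 2(0.696)/(1 + 0.696) = 1.3920/1.696 = 0.8208 → 0.82
T̂ = 0.82(33) + 0.18(21.6) = 27.06 + 3.888 = 30.948 → 30.95

30.95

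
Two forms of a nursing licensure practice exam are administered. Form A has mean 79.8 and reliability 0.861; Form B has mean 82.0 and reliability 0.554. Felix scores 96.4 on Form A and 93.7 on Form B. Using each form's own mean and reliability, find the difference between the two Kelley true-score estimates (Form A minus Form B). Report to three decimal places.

T̂_A = 0.861(96.4) + 0.139(79.8) = 94.09260
T̂_B = 0.554(93.7) + 0.446(82.0) = 88.48180
T̂_A − T̂_B = 5.61080

5.611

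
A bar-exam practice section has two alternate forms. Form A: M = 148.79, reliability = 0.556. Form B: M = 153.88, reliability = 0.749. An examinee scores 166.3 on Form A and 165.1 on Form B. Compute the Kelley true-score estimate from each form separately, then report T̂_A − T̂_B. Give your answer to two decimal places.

T̂_A = 0.556(166.3) + 0.444(148.79) = 158.5256
T̂_B = 0.749(165.1) + 0.251(153.88) = 162.2838
T̂_A − T̂_B = -3.7582

-3.76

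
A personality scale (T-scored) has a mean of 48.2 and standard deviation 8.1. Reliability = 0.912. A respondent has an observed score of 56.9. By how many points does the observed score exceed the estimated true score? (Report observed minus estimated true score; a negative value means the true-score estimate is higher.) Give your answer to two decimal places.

T̂ = ρX + (1 − ρ)μ
  = 0.912 × 56.9 + 0.088 × 48.2
  = 51.8928 + 4.2416
  = 56.1344
  ≈ 56.134
X − T̂ = 56.9 − 56.134 = 0.766 → 0.77

0.77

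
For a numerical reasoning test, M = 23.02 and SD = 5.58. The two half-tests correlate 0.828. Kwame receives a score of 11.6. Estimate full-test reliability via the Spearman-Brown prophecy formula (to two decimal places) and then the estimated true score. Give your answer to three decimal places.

Spearman-Brown: ρ = 2r/(1 + r) = 2(0.828)/(1 + 0.828) = 1.6560/1.828 = 0.9059 → 0.91
Weight the observed score by reliability and the mean by (1 − reliability): T̂ = 0.91·11.6 + 0.09·23.02 = 10.556 + 2.0718 = 12.6278.

12.628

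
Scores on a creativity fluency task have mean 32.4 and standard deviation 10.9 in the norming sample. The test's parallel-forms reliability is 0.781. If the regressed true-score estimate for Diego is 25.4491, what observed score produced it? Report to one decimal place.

T̂ = ρX + (1 − ρ)μ  ⇒  X = (T̂ − (1 − ρ)μ) / ρ
X = (25.4491 − 0.219 × 32.4) / 0.781 = (25.4491 − 7.0956) / 0.781 = 18.3535 / 0.781 = 23.500

23.5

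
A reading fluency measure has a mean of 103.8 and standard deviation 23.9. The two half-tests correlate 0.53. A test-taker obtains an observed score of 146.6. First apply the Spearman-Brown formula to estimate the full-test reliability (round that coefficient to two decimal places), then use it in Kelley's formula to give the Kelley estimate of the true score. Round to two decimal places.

133.33

Spearman-Brown: ρ = 2r/(1 + r) = 2(0.53)/(1 + 0.53) = 1.060/1.53 = 0.6928 → 0.69
T̂ = ρX + (1 − ρ)μ
  = 0.69 × 146.6 + 0.31 × 103.8
  = 101.154 + 32.178
  = 133.332
  ≈ 133.33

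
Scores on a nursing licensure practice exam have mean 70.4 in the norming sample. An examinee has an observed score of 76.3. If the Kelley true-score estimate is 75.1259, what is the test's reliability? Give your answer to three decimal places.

T̂ = ρX + (1 − ρ)μ  ⇒  T̂ − μ = ρ(X − μ)
ρ = (T̂ − μ)/(X − μ) = (75.1259 − 70.4) / (76.3 − 70.4) = 4.7259 / 5.9 = 0.80100

0.801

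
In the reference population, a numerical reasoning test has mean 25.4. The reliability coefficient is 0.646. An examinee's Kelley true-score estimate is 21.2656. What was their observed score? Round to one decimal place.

19.0

T̂ = ρX + (1 − ρ)μ  ⇒  X = (T̂ − (1 − ρ)μ) / ρ
X = (21.2656 − 0.354 × 25.4) / 0.646 = (21.2656 − 8.9916) / 0.646 = 12.2740 / 0.646 = 19.000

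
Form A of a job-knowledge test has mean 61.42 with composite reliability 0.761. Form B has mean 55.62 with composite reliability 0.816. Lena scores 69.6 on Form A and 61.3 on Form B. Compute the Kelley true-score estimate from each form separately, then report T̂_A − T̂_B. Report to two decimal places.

T̂_A = 0.761(69.6) + 0.239(61.42) = 67.6450
T̂_B = 0.816(61.3) + 0.184(55.62) = 60.2549
T̂_A − T̂_B = 7.3901

7.39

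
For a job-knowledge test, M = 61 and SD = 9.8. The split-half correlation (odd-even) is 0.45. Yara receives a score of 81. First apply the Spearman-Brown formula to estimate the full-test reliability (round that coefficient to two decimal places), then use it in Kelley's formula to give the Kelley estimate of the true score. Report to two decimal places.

73.40

Spearman-Brown: ρ = 2r/(1 + r) = 2(0.45)/(1 + 0.45) = 0.900/1.45 = 0.6207 → 0.62
Weight the observed score by reliability and the mean by (1 − reliability): T̂ = 0.62·81 + 0.38·61 = 50.22 + 23.18 = 73.400.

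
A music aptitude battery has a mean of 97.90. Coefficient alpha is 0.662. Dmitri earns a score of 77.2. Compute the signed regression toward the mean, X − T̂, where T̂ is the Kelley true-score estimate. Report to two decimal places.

T̂ = ρX + (1 − ρ)μ
  = 0.662 × 77.2 + 0.338 × 97.90
  = 51.1064 + 33.09020
  = 84.1966
  ≈ 84.197
X − T̂ = 77.2 − 84.197 = -6.997 → -7.00

-7.00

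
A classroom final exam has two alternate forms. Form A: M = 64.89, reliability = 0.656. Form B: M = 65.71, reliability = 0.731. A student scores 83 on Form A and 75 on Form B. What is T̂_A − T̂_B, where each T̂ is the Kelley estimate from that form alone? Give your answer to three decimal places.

T̂_A = 0.656(83) + 0.344(64.89) = 76.77016
T̂_B = 0.731(75) + 0.269(65.71) = 72.50099
T̂_A − T̂_B = 4.26917

4.269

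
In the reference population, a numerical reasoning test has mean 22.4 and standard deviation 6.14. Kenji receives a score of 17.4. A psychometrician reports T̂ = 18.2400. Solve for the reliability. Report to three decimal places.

T̂ = ρX + (1 − ρ)μ  ⇒  T̂ − μ = ρ(X − μ)
ρ = (T̂ − μ)/(X − μ) = (18.2400 − 22.4) / (17.4 − 22.4) = -4.1600 / -5.0 = 0.83200

0.832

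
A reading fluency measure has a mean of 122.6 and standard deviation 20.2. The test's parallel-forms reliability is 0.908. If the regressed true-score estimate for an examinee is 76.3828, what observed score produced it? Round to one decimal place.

71.7

T̂ = ρX + (1 − ρ)μ  ⇒  X = (T̂ − (1 − ρ)μ) / ρ
X = (76.3828 − 0.092 × 122.6) / 0.908 = (76.3828 − 11.2792) / 0.908 = 65.1036 / 0.908 = 71.700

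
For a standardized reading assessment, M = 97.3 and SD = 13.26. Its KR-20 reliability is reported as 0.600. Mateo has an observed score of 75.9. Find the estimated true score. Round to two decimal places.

Weight the observed score by reliability and the mean by (1 − reliability): T̂ = 0.600·75.9 + 0.400·97.3 = 45.5400 + 38.9200 = 84.460.

84.46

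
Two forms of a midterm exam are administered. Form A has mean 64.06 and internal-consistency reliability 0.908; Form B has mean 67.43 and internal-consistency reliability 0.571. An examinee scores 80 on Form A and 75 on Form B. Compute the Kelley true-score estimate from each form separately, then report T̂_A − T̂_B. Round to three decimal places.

T̂_A = 0.908(80) + 0.092(64.06) = 78.53352
T̂_B = 0.571(75) + 0.429(67.43) = 71.75247
T̂_A − T̂_B = 6.78105

6.781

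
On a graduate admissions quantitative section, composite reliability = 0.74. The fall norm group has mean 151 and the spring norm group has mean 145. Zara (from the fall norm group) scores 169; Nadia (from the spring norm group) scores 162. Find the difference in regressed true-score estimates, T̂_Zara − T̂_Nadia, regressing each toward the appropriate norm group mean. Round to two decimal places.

6.74

T̂_Zara = 0.74(169) + 0.26(151) = 164.3200
T̂_Nadia = 0.74(162) + 0.26(145) = 157.5800
Difference = 164.3200 − 157.5800 = 6.7400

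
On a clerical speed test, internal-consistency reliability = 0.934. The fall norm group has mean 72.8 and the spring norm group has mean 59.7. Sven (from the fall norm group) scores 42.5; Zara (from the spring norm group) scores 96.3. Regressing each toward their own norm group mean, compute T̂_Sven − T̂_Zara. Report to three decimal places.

T̂_Sven = 0.934(42.5) + 0.066(72.8) = 44.49980
T̂_Zara = 0.934(96.3) + 0.066(59.7) = 93.88440
Difference = 44.49980 − 93.88440 = -49.38460

-49.385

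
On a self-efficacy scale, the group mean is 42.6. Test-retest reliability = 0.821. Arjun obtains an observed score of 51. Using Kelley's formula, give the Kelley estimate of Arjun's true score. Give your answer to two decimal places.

49.50

Kelley's formula gives T̂ = 0.821·51 + 0.179·42.6 = 41.871 + 7.6254 = 49.496.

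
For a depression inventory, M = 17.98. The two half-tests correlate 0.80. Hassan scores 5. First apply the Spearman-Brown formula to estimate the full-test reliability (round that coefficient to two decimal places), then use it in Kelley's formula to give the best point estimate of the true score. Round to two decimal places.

6.43

Spearman-Brown: ρ = 2r/(1 + r) = 2(0.80)/(1 + 0.80) = 1.600/1.80 = 0.8889 → 0.89
Regress the observed score toward the mean by the unreliability: T̂ = 0.89·5 + 0.11·17.98 = 4.45 + 1.9778 = 6.428.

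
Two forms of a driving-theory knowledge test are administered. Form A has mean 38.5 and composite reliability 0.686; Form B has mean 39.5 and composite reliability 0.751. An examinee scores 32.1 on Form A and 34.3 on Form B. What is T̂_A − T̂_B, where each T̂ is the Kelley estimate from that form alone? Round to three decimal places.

T̂_A = 0.686(32.1) + 0.314(38.5) = 34.10960
T̂_B = 0.751(34.3) + 0.249(39.5) = 35.59480
T̂_A − T̂_B = -1.48520

-1.485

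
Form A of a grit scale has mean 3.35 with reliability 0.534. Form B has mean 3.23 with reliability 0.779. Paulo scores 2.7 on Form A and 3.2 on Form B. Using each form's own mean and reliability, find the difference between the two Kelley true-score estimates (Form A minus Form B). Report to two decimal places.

T̂_A = 0.534(2.7) + 0.466(3.35) = 3.0029
T̂_B = 0.779(3.2) + 0.221(3.23) = 3.2066
T̂_A − T̂_B = -0.2037

-0.20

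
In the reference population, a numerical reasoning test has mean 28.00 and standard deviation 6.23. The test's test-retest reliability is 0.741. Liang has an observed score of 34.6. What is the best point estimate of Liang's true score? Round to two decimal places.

32.89

Kelley's formula gives T̂ = 0.741·34.6 + 0.259·28.00 = 25.6386 + 7.25200 = 32.891.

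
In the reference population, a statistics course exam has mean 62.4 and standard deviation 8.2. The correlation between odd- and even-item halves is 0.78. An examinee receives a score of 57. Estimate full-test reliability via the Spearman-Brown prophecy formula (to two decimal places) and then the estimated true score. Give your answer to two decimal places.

57.65

Spearman-Brown: ρ = 2r/(1 + r) = 2(0.78)/(1 + 0.78) = 1.560/1.78 = 0.8764 → 0.88
T̂ = ρX + (1 − ρ)μ
  = 0.88 × 57 + 0.12 × 62.4
  = 50.16 + 7.488
  = 57.648
  ≈ 57.65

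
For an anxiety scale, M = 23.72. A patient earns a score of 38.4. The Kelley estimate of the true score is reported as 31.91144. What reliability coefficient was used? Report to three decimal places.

T̂ = ρX + (1 − ρ)μ  ⇒  T̂ − μ = ρ(X − μ)
ρ = (T̂ − μ)/(X − μ) = (31.91144 − 23.72) / (38.4 − 23.72) = 8.19144 / 14.68 = 0.55800

0.558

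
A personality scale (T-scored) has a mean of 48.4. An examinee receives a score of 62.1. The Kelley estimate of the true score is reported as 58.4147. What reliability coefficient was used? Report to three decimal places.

T̂ = ρX + (1 − ρ)μ  ⇒  T̂ − μ = ρ(X − μ)
ρ = (T̂ − μ)/(X − μ) = (58.4147 − 48.4) / (62.1 − 48.4) = 10.0147 / 13.7 = 0.73100

0.731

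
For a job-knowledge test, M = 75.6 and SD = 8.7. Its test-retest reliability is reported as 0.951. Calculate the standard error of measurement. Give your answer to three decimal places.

SEM = SD · √(1 − ρ) = 8.7 × √0.049 = 8.7 × 0.2214 = 1.9258

1.926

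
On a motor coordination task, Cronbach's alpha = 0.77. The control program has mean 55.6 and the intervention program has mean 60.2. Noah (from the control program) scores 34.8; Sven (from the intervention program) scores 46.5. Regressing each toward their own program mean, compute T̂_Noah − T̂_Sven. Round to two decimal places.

-10.07

T̂_Noah = 0.77(34.8) + 0.23(55.6) = 39.5840
T̂_Sven = 0.77(46.5) + 0.23(60.2) = 49.6510
Difference = 39.5840 − 49.6510 = -10.0670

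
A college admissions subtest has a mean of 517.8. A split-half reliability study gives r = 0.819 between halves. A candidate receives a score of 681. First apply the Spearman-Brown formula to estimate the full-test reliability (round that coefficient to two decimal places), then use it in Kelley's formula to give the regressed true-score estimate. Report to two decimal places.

Spearman-Brown: ρ = 2r/(1 + r) = 2(0.819)/(1 + 0.819) = 1.6380/1.819 = 0.9005 → 0.90
T̂ = 0.90(681) + 0.10(517.8) = 612.90 + 51.780 = 664.680 → 664.68

664.68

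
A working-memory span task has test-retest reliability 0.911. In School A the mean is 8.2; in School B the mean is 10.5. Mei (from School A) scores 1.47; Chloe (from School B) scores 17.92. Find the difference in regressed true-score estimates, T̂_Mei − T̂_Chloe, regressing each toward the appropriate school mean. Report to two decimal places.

-15.19

T̂_Mei = 0.911(1.47) + 0.089(8.2) = 2.0690
T̂_Chloe = 0.911(17.92) + 0.089(10.5) = 17.2596
Difference = 2.0690 − 17.2596 = -15.1907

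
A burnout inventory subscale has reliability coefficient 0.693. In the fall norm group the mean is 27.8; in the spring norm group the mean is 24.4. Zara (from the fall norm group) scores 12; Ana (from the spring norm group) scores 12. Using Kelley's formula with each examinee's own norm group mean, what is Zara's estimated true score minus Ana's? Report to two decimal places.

1.04

T̂_Zara = 0.693(12) + 0.307(27.8) = 16.8506
T̂_Ana = 0.693(12) + 0.307(24.4) = 15.8068
Difference = 16.8506 − 15.8068 = 1.0438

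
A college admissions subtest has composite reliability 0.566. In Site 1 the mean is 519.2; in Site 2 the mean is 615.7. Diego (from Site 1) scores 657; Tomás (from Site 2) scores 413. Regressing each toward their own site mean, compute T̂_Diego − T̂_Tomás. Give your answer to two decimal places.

96.22

T̂_Diego = 0.566(657) + 0.434(519.2) = 597.1948
T̂_Tomás = 0.566(413) + 0.434(615.7) = 500.9718
Difference = 597.1948 − 500.9718 = 96.2230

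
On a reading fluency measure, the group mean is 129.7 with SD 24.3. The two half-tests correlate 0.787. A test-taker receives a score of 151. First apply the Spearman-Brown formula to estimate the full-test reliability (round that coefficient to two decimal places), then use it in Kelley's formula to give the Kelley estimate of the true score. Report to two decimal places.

Spearman-Brown: ρ = 2r/(1 + r) = 2(0.787)/(1 + 0.787) = 1.5740/1.787 = 0.8808 → 0.88
T̂ = 0.88(151) + 0.12(129.7) = 132.88 + 15.564 = 148.444 → 148.44

148.44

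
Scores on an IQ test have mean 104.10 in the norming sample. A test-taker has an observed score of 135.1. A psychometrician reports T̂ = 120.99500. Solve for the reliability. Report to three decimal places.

0.545

T̂ = ρX + (1 − ρ)μ  ⇒  T̂ − μ = ρ(X − μ)
ρ = (T̂ − μ)/(X − μ) = (120.99500 − 104.10) / (135.1 − 104.10) = 16.89500 / 31.00 = 0.54500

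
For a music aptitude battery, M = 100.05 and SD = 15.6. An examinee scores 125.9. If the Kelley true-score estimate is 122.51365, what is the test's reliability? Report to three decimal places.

0.869

T̂ = ρX + (1 − ρ)μ  ⇒  T̂ − μ = ρ(X − μ)
ρ = (T̂ − μ)/(X − μ) = (122.51365 − 100.05) / (125.9 − 100.05) = 22.46365 / 25.85 = 0.86900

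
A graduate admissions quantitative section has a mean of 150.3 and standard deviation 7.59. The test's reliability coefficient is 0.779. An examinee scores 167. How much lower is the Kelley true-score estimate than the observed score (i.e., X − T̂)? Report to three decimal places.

Kelley's formula gives T̂ = 0.779·167 + 0.221·150.3 = 130.093 + 33.2163 = 163.30930.
X − T̂ = 167 − 163.3093 = 3.6907 → 3.691

3.691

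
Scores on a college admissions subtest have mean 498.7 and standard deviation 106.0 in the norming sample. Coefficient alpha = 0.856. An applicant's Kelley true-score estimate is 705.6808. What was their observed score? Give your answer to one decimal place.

T̂ = ρX + (1 − ρ)μ  ⇒  X = (T̂ − (1 − ρ)μ) / ρ
X = (705.6808 − 0.144 × 498.7) / 0.856 = (705.6808 − 71.8128) / 0.856 = 633.8680 / 0.856 = 740.500

740.5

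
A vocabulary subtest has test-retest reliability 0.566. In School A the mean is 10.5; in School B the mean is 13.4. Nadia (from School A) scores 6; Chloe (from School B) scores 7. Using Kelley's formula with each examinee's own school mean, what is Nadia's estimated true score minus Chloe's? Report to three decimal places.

T̂_Nadia = 0.566(6) + 0.434(10.5) = 7.95300
T̂_Chloe = 0.566(7) + 0.434(13.4) = 9.77760
Difference = 7.95300 − 9.77760 = -1.82460

-1.825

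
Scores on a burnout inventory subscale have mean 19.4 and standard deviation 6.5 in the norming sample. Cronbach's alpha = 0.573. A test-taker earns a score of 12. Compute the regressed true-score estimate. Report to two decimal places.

Regress the observed score toward the mean by the unreliability: T̂ = 0.573·12 + 0.427·19.4 = 6.876 + 8.2838 = 15.160.

15.16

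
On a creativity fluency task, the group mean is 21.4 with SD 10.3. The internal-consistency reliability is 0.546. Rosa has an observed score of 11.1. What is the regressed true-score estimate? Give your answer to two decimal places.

15.78

T̂ = ρX + (1 − ρ)μ
  = 0.546 × 11.1 + 0.454 × 21.4
  = 6.0606 + 9.7156
  = 15.776
  ≈ 15.78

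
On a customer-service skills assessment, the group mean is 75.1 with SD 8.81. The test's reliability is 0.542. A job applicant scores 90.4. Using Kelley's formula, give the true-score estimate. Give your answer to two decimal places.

83.39

T̂ = ρX + (1 − ρ)μ
  = 0.542 × 90.4 + 0.458 × 75.1
  = 48.9968 + 34.3958
  = 83.393
  ≈ 83.39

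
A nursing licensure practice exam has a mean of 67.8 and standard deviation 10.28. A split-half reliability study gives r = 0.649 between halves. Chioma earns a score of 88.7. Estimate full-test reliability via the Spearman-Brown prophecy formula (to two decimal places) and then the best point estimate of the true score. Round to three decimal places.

Spearman-Brown: ρ = 2r/(1 + r) = 2(0.649)/(1 + 0.649) = 1.2980/1.649 = 0.7871 → 0.79
T̂ = ρX + (1 − ρ)μ
  = 0.79 × 88.7 + 0.21 × 67.8
  = 70.073 + 14.238
  = 84.3110
  ≈ 84.311

84.311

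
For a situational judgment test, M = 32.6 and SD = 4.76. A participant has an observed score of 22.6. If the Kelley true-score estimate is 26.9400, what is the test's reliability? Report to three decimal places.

0.566

T̂ = ρX + (1 − ρ)μ  ⇒  T̂ − μ = ρ(X − μ)
ρ = (T̂ − μ)/(X − μ) = (26.9400 − 32.6) / (22.6 − 32.6) = -5.6600 / -10.0 = 0.56600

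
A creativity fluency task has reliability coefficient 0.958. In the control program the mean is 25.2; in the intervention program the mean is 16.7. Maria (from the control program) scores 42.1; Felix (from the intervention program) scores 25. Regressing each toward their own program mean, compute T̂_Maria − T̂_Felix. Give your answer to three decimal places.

16.739

T̂_Maria = 0.958(42.1) + 0.042(25.2) = 41.39020
T̂_Felix = 0.958(25) + 0.042(16.7) = 24.65140
Difference = 41.39020 − 24.65140 = 16.73880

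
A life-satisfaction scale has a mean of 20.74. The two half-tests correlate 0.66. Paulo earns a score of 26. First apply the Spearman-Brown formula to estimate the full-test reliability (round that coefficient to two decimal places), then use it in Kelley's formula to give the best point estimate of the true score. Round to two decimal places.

24.95

Spearman-Brown: ρ = 2r/(1 + r) = 2(0.66)/(1 + 0.66) = 1.320/1.66 = 0.7952 → 0.80
T̂ = ρX + (1 − ρ)μ
  = 0.80 × 26 + 0.20 × 20.74
  = 20.80 + 4.1480
  = 24.948
  ≈ 24.95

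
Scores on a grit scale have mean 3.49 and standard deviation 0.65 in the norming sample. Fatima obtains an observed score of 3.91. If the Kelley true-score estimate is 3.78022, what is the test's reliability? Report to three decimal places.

T̂ = ρX + (1 − ρ)μ  ⇒  T̂ − μ = ρ(X − μ)
ρ = (T̂ − μ)/(X − μ) = (3.78022 − 3.49) / (3.91 − 3.49) = 0.29022 / 0.42 = 0.69100

0.691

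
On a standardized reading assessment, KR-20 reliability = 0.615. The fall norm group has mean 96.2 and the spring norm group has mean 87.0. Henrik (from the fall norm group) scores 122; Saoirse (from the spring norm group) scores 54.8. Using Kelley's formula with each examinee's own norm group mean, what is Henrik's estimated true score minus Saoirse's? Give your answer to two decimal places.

44.87

T̂_Henrik = 0.615(122) + 0.385(96.2) = 112.0670
T̂_Saoirse = 0.615(54.8) + 0.385(87.0) = 67.1970
Difference = 112.0670 − 67.1970 = 44.8700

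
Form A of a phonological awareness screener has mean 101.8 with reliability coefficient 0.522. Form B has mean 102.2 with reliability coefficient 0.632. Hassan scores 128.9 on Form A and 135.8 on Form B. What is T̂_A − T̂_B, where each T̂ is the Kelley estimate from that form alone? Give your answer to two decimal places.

T̂_A = 0.522(128.9) + 0.478(101.8) = 115.9462
T̂_B = 0.632(135.8) + 0.368(102.2) = 123.4352
T̂_A − T̂_B = -7.4890

-7.49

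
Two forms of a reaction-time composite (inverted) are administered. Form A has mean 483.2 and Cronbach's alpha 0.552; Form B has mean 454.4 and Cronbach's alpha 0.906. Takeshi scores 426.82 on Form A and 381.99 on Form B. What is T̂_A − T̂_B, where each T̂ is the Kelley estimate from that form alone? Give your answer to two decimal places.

T̂_A = 0.552(426.82) + 0.448(483.2) = 452.0782
T̂_B = 0.906(381.99) + 0.094(454.4) = 388.7965
T̂_A − T̂_B = 63.2817

63.28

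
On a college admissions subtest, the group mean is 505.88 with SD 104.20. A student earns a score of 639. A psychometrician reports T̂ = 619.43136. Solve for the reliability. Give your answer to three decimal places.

0.853

T̂ = ρX + (1 − ρ)μ  ⇒  T̂ − μ = ρ(X − μ)
ρ = (T̂ − μ)/(X − μ) = (619.43136 − 505.88) / (639 − 505.88) = 113.55136 / 133.12 = 0.85300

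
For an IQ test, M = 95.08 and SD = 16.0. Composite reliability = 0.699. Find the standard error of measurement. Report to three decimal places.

SEM = SD · √(1 − ρ) = 16.0 × √0.301 = 16.0 × 0.5486 = 8.7782

8.778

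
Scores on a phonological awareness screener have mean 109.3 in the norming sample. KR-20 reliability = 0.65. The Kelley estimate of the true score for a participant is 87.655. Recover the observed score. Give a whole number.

76

T̂ = ρX + (1 − ρ)μ  ⇒  X = (T̂ − (1 − ρ)μ) / ρ
X = (87.655 − 0.35 × 109.3) / 0.65 = (87.655 − 38.255) / 0.65 = 49.400 / 0.65 = 76.00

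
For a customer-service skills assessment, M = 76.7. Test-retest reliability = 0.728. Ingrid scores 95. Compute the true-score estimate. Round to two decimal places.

Weight the observed score by reliability and the mean by (1 − reliability): T̂ = 0.728·95 + 0.272·76.7 = 69.160 + 20.8624 = 90.022.

90.02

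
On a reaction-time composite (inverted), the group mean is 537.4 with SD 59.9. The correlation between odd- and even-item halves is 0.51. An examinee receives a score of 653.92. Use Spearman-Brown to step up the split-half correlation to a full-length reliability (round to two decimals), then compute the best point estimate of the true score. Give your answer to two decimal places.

616.63

Spearman-Brown: ρ = 2r/(1 + r) = 2(0.51)/(1 + 0.51) = 1.020/1.51 = 0.6755 → 0.68
T̂ = 0.68(653.92) + 0.32(537.4) = 444.6656 + 171.968 = 616.634 → 616.63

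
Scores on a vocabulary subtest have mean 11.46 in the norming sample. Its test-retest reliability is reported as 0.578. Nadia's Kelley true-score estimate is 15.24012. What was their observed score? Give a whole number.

T̂ = ρX + (1 − ρ)μ  ⇒  X = (T̂ − (1 − ρ)μ) / ρ
X = (15.24012 − 0.422 × 11.46) / 0.578 = (15.24012 − 4.83612) / 0.578 = 10.40400 / 0.578 = 18.00

18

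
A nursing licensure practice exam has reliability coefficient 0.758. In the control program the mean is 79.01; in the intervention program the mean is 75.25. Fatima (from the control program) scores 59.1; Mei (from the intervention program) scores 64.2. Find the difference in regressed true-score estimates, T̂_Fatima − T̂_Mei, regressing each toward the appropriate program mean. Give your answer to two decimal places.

T̂_Fatima = 0.758(59.1) + 0.242(79.01) = 63.9182
T̂_Mei = 0.758(64.2) + 0.242(75.25) = 66.8741
Difference = 63.9182 − 66.8741 = -2.9559

-2.96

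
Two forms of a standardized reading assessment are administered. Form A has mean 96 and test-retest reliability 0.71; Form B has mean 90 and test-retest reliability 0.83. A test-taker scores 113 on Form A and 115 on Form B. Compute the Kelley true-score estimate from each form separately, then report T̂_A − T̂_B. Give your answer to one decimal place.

-2.7

T̂_A = 0.71(113) + 0.29(96) = 108.070
T̂_B = 0.83(115) + 0.17(90) = 110.750
T̂_A − T̂_B = -2.680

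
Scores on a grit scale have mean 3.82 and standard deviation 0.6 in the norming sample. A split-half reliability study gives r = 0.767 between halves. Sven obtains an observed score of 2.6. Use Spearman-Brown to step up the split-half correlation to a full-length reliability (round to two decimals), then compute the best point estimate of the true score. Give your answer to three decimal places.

Spearman-Brown: ρ = 2r/(1 + r) = 2(0.767)/(1 + 0.767) = 1.5340/1.767 = 0.8681 → 0.87
T̂ = ρX + (1 − ρ)μ
  = 0.87 × 2.6 + 0.13 × 3.82
  = 2.262 + 0.4966
  = 2.7586
  ≈ 2.759

2.759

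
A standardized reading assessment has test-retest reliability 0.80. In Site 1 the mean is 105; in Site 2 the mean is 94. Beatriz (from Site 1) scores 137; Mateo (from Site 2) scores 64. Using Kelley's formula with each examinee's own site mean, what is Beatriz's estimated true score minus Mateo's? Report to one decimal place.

60.6

T̂_Beatriz = 0.80(137) + 0.20(105) = 130.600
T̂_Mateo = 0.80(64) + 0.20(94) = 70.000
Difference = 130.600 − 70.000 = 60.600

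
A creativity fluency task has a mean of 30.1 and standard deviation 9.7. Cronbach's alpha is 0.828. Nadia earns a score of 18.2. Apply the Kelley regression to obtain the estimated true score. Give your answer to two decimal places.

20.25

T̂ = 0.828(18.2) + 0.172(30.1) = 15.0696 + 5.1772 = 20.247 → 20.25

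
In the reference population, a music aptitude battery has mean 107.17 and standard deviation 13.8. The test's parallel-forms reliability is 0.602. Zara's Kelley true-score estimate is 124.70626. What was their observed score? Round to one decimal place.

T̂ = ρX + (1 − ρ)μ  ⇒  X = (T̂ − (1 − ρ)μ) / ρ
X = (124.70626 − 0.398 × 107.17) / 0.602 = (124.70626 − 42.65366) / 0.602 = 82.05260 / 0.602 = 136.300

136.3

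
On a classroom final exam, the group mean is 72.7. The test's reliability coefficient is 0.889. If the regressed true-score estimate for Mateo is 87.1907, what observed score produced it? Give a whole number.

89

T̂ = ρX + (1 − ρ)μ  ⇒  X = (T̂ − (1 − ρ)μ) / ρ
X = (87.1907 − 0.111 × 72.7) / 0.889 = (87.1907 − 8.0697) / 0.889 = 79.1210 / 0.889 = 89.00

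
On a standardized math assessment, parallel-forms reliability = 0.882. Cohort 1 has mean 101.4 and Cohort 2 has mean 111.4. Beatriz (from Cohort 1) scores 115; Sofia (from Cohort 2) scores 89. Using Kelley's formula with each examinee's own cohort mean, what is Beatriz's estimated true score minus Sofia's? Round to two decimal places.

T̂_Beatriz = 0.882(115) + 0.118(101.4) = 113.3952
T̂_Sofia = 0.882(89) + 0.118(111.4) = 91.6432
Difference = 113.3952 − 91.6432 = 21.7520

21.75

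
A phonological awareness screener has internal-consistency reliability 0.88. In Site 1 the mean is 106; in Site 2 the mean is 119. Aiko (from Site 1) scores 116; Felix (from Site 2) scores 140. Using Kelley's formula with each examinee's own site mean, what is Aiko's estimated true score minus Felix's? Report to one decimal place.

-22.7

T̂_Aiko = 0.88(116) + 0.12(106) = 114.800
T̂_Felix = 0.88(140) + 0.12(119) = 137.480
Difference = 114.800 − 137.480 = -22.680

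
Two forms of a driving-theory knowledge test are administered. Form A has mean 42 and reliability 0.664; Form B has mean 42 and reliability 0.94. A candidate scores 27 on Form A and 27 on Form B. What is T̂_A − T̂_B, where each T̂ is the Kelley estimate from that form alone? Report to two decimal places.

4.14

T̂_A = 0.664(27) + 0.336(42) = 32.0400
T̂_B = 0.94(27) + 0.06(42) = 27.9000
T̂_A − T̂_B = 4.1400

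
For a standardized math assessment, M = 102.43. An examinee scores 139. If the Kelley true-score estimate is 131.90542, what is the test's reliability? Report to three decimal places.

T̂ = ρX + (1 − ρ)μ  ⇒  T̂ − μ = ρ(X − μ)
ρ = (T̂ − μ)/(X − μ) = (131.90542 − 102.43) / (139 − 102.43) = 29.47542 / 36.57 = 0.80600

0.806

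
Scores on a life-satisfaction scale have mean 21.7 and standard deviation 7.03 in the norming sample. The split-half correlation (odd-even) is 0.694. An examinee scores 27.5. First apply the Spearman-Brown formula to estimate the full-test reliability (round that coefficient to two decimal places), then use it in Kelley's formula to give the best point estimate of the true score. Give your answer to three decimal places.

Spearman-Brown: ρ = 2r/(1 + r) = 2(0.694)/(1 + 0.694) = 1.3880/1.694 = 0.8194 → 0.82
T̂ = ρX + (1 − ρ)μ
  = 0.82 × 27.5 + 0.18 × 21.7
  = 22.550 + 3.906
  = 26.4560
  ≈ 26.456

26.456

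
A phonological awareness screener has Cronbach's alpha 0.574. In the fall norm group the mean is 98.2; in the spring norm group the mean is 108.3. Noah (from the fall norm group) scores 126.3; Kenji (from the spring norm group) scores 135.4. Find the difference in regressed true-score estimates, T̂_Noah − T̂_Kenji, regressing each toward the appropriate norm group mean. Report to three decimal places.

T̂_Noah = 0.574(126.3) + 0.426(98.2) = 114.32940
T̂_Kenji = 0.574(135.4) + 0.426(108.3) = 123.85540
Difference = 114.32940 − 123.85540 = -9.52600

-9.526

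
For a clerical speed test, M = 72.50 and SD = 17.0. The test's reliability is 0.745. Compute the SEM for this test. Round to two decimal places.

8.58

SEM = SD · √(1 − ρ) = 17.0 × √0.255 = 17.0 × 0.5050 = 8.585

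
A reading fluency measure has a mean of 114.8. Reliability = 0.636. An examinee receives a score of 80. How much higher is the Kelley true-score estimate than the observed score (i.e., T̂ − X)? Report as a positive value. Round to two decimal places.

Regress the observed score toward the mean by the unreliability: T̂ = 0.636·80 + 0.364·114.8 = 50.880 + 41.7872 = 92.6672.
T̂ − X = 92.667 − 80 = 12.667 → 12.67

12.67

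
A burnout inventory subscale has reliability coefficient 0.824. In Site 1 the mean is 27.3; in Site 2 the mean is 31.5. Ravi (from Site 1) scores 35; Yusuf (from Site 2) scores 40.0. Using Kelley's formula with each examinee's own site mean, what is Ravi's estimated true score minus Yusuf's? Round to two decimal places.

-4.86

T̂_Ravi = 0.824(35) + 0.176(27.3) = 33.6448
T̂_Yusuf = 0.824(40.0) + 0.176(31.5) = 38.5040
Difference = 33.6448 − 38.5040 = -4.8592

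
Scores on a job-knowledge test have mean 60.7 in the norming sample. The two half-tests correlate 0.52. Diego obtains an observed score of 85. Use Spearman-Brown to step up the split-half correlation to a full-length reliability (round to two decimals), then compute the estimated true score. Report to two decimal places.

Spearman-Brown: ρ = 2r/(1 + r) = 2(0.52)/(1 + 0.52) = 1.040/1.52 = 0.6842 → 0.68
Kelley's formula gives T̂ = 0.68·85 + 0.32·60.7 = 57.80 + 19.424 = 77.224.

77.22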